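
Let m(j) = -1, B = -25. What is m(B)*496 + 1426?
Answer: 930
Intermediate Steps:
m(B)*496 + 1426 = -1*496 + 1426 = -496 + 1426 = 930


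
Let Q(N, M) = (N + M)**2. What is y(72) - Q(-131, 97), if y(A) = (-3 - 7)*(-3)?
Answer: -1126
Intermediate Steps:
Q(N, M) = (M + N)**2
y(A) = 30 (y(A) = -10*(-3) = 30)
y(72) - Q(-131, 97) = 30 - (97 - 131)**2 = 30 - 1*(-34)**2 = 30 - 1*1156 = 30 - 1156 = -1126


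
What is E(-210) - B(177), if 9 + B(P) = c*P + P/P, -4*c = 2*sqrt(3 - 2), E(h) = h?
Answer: -227/2 ≈ -113.50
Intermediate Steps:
c = -1/2 (c = -sqrt(3 - 2)/2 = -sqrt(1)/2 = -1/2 ≈ -0.50000)
B(P) = -8 - P/2 (B(P) = -9 + (-P/2 + P/P) = -9 + (-P/2 + 1) = -9 + (1 - P/2) = -8 - P/2)
E(-210) - B(177) = -210 - (-8 - 1/2*177) = -210 - (-8 - 177/2) = -210 - 1*(-193/2) = -210 + 193/2 = -227/2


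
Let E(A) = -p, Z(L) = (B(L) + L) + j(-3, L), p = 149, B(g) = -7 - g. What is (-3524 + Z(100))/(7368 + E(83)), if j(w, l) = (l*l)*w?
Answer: -33531/7219 ≈ -4.6448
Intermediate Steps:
j(w, l) = w*l**2 (j(w, l) = l**2*w = w*l**2)
Z(L) = -7 - 3*L**2 (Z(L) = ((-7 - L) + L) - 3*L**2 = -7 - 3*L**2)
E(A) = -149 (E(A) = -1*149 = -149)
(-3524 + Z(100))/(7368 + E(83)) = (-3524 + (-7 - 3*100**2))/(7368 - 149) = (-3524 + (-7 - 3*10000))/7219 = (-3524 + (-7 - 30000))*(1/7219) = (-3524 - 30007)*(1/7219) = -33531*1/7219 = -33531/7219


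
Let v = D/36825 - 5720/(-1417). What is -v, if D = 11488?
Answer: -17455192/4013925 ≈ -4.3487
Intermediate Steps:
v = 17455192/4013925 (v = 11488/36825 - 5720/(-1417) = 11488*(1/36825) - 5720*(-1/1417) = 11488/36825 + 440/109 = 17455192/4013925 ≈ 4.3487)
-v = -1*17455192/4013925 = -17455192/4013925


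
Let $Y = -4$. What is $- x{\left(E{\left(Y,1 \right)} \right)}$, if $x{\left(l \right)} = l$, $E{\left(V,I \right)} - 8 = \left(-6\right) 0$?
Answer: $-8$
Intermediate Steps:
$E{\left(V,I \right)} = 8$ ($E{\left(V,I \right)} = 8 - 0 = 8 + 0 = 8$)
$- x{\left(E{\left(Y,1 \right)} \right)} = \left(-1\right) 8 = -8$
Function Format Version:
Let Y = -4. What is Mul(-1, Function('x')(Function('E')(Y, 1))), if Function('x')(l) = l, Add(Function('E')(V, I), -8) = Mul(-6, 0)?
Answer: -8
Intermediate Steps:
Function('E')(V, I) = 8 (Function('E')(V, I) = Add(8, Mul(-6, 0)) = Add(8, 0) = 8)
Mul(-1, Function('x')(Function('E')(Y, 1))) = Mul(-1, 8) = -8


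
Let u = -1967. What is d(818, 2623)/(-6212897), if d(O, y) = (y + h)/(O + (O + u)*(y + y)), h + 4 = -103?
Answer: 629/9361027825973 ≈ 6.7193e-11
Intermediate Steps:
h = -107 (h = -4 - 103 = -107)
d(O, y) = (-107 + y)/(O + 2*y*(-1967 + O)) (d(O, y) = (y - 107)/(O + (O - 1967)*(y + y)) = (-107 + y)/(O + (-1967 + O)*(2*y)) = (-107 + y)/(O + 2*y*(-1967 + O)))
d(818, 2623)/(-6212897) = ((-107 + 2623)/(818 - 3934*2623 + 2*818*2623))/(-6212897) = (2516/(818 - 10318882 + 4291228))*(-1/6212897) = (2516/(-6026836))*(-1/6212897) = -1/6026836*2516*(-1/6212897) = -629/1506709*(-1/6212897) = 629/9361027825973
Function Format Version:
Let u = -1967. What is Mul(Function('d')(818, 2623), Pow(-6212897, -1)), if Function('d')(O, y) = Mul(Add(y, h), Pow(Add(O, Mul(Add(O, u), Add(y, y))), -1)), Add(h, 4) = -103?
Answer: Rational(629, 9361027825973) ≈ 6.7193e-11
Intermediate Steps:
h = -107 (h = Add(-4, -103) = -107)
Function('d')(O, y) = Mul(Pow(Add(O, Mul(2, y, Add(-1967, O))), -1), Add(-107, y)) (Function('d')(O, y) = Mul(Add(y, -107), Pow(Add(O, Mul(Add(O, -1967), Add(y, y))), -1)) = Mul(Add(-107, y), Pow(Add(O, Mul(Add(-1967, O), Mul(2, y))), -1)) = Mul(Add(-107, y), Pow(Add(O, Mul(2, y, Add(-1967, O))), -1)) = Mul(Pow(Add(O, Mul(2, y, Add(-1967, O))), -1), Add(-107, y)))
Mul(Function('d')(818, 2623), Pow(-6212897, -1)) = Mul(Mul(Pow(Add(818, Mul(-3934, 2623), Mul(2, 818, 2623)), -1), Add(-107, 2623)), Pow(-6212897, -1)) = Mul(Mul(Pow(Add(818, -10318882, 4291228), -1), 2516), Rational(-1, 6212897)) = Mul(Mul(Pow(-6026836, -1), 2516), Rational(-1, 6212897)) = Mul(Mul(Rational(-1, 6026836), 2516), Rational(-1, 6212897)) = Mul(Rational(-629, 1506709), Rational(-1, 6212897)) = Rational(629, 9361027825973)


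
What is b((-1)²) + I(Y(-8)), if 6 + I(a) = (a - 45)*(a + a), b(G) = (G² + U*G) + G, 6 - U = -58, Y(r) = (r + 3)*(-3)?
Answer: -840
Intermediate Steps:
Y(r) = -9 - 3*r (Y(r) = (3 + r)*(-3) = -9 - 3*r)
U = 64 (U = 6 - 1*(-58) = 6 + 58 = 64)
b(G) = G² + 65*G (b(G) = (G² + 64*G) + G = G² + 65*G)
I(a) = -6 + 2*a*(-45 + a) (I(a) = -6 + (a - 45)*(a + a) = -6 + (-45 + a)*(2*a) = -6 + 2*a*(-45 + a))
b((-1)²) + I(Y(-8)) = (-1)²*(65 + (-1)²) + (-6 - 90*(-9 - 3*(-8)) + 2*(-9 - 3*(-8))²) = 1*(65 + 1) + (-6 - 90*(-9 + 24) + 2*(-9 + 24)²) = 1*66 + (-6 - 90*15 + 2*15²) = 66 + (-6 - 1350 + 2*225) = 66 + (-6 - 1350 + 450) = 66 - 906 = -840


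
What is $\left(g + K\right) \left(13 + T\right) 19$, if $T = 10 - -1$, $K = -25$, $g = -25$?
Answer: $-22800$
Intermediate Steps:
$T = 11$ ($T = 10 + 1 = 11$)
$\left(g + K\right) \left(13 + T\right) 19 = \left(-25 - 25\right) \left(13 + 11\right) 19 = \left(-50\right) 24 \cdot 19 = \left(-1200\right) 19 = -22800$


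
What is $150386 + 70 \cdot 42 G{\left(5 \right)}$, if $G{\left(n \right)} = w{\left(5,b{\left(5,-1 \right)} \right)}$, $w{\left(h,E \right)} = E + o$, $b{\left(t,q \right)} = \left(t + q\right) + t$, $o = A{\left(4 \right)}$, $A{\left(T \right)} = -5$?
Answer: $162146$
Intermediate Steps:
$o = -5$
$b{\left(t,q \right)} = q + 2 t$ ($b{\left(t,q \right)} = \left(q + t\right) + t = q + 2 t$)
$w{\left(h,E \right)} = -5 + E$ ($w{\left(h,E \right)} = E - 5 = -5 + E$)
$G{\left(n \right)} = 4$ ($G{\left(n \right)} = -5 + \left(-1 + 2 \cdot 5\right) = -5 + \left(-1 + 10\right) = -5 + 9 = 4$)
$150386 + 70 \cdot 42 G{\left(5 \right)} = 150386 + 70 \cdot 42 \cdot 4 = 150386 + 2940 \cdot 4 = 150386 + 11760 = 162146$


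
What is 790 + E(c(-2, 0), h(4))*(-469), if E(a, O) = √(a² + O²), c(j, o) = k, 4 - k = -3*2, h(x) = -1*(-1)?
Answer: 790 - 469*√101 ≈ -3923.4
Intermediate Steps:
h(x) = 1
k = 10 (k = 4 - (-3)*2 = 4 - 1*(-6) = 4 + 6 = 10)
c(j, o) = 10
E(a, O) = √(O² + a²)
790 + E(c(-2, 0), h(4))*(-469) = 790 + √(1² + 10²)*(-469) = 790 + √(1 + 100)*(-469) = 790 + √101*(-469) = 790 - 469*√101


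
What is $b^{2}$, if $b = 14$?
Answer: $196$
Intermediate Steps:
$b^{2} = 14^{2} = 196$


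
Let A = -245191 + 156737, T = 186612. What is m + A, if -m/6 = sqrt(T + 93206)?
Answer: -88454 - 6*sqrt(279818) ≈ -91628.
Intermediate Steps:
A = -88454
m = -6*sqrt(279818) (m = -6*sqrt(186612 + 93206) = -6*sqrt(279818) ≈ -3173.9)
m + A = -6*sqrt(279818) - 88454 = -88454 - 6*sqrt(279818)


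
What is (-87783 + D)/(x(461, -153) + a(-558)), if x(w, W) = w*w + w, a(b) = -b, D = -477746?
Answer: -565529/213540 ≈ -2.6483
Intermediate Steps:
x(w, W) = w + w**2 (x(w, W) = w**2 + w = w + w**2)
(-87783 + D)/(x(461, -153) + a(-558)) = (-87783 - 477746)/(461*(1 + 461) - 1*(-558)) = -565529/(461*462 + 558) = -565529/(212982 + 558) = -565529/213540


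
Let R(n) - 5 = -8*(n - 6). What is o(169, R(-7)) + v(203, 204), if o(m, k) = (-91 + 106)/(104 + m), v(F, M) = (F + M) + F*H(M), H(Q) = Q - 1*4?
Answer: 3731642/91 ≈ 41007.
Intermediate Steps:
H(Q) = -4 + Q (H(Q) = Q - 4 = -4 + Q)
R(n) = 53 - 8*n (R(n) = 5 - 8*(n - 6) = 5 - 8*(-6 + n) = 5 + (48 - 8*n) = 53 - 8*n)
v(F, M) = F + M + F*(-4 + M) (v(F, M) = (F + M) + F*(-4 + M) = F + M + F*(-4 + M))
o(m, k) = 15/(104 + m)
o(169, R(-7)) + v(203, 204) = 15/(104 + 169) + (203 + 204 + 203*(-4 + 204)) = 15/273 + (203 + 204 + 203*200) = 15*(1/273) + (203 + 204 + 40600) = 5/91 + 41007 = 3731642/91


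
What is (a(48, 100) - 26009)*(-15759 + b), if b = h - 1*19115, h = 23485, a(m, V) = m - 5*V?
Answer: 301364329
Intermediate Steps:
b = 4370 (b = 23485 - 1*19115 = 23485 - 19115 = 4370)
(a(48, 100) - 26009)*(-15759 + b) = ((48 - 5*100) - 26009)*(-15759 + 4370) = ((48 - 500) - 26009)*(-11389) = (-452 - 26009)*(-11389) = -26461*(-11389) = 301364329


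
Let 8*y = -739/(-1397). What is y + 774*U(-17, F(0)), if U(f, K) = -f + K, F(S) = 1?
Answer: 155704771/11176 ≈ 13932.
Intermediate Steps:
y = 739/11176 (y = (-739/(-1397))/8 = (-739*(-1/1397))/8 = (1/8)*(739/1397) = 739/11176 ≈ 0.066124)
U(f, K) = K - f
y + 774*U(-17, F(0)) = 739/11176 + 774*(1 - 1*(-17)) = 739/11176 + 774*(1 + 17) = 739/11176 + 774*18 = 739/11176 + 13932 = 155704771/11176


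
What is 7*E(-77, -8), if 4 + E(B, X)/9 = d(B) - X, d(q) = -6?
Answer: -126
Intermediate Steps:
E(B, X) = -90 - 9*X (E(B, X) = -36 + 9*(-6 - X) = -36 + (-54 - 9*X) = -90 - 9*X)
7*E(-77, -8) = 7*(-90 - 9*(-8)) = 7*(-90 + 72) = 7*(-18) = -126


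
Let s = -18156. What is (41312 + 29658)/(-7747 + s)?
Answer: -70970/25903 ≈ -2.7398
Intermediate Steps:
(41312 + 29658)/(-7747 + s) = (41312 + 29658)/(-7747 - 18156) = 70970/(-25903) = 70970*(-1/25903) = -70970/25903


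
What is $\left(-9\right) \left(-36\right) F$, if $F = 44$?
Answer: $14256$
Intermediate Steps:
$\left(-9\right) \left(-36\right) F = \left(-9\right) \left(-36\right) 44 = 324 \cdot 44 = 14256$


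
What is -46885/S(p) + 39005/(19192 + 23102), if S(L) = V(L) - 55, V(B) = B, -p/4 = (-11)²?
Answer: 286282555/3256638 ≈ 87.907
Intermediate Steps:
p = -484 (p = -4*(-11)² = -4*121 = -484)
S(L) = -55 + L (S(L) = L - 55 = -55 + L)
-46885/S(p) + 39005/(19192 + 23102) = -46885/(-55 - 484) + 39005/(19192 + 23102) = -46885/(-539) + 39005/42294 = -46885*(-1/539) + 39005*(1/42294) = 46885/539 + 39005/42294 = 286282555/3256638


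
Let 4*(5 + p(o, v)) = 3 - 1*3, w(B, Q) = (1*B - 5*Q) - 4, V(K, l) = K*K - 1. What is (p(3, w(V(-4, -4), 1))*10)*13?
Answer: -650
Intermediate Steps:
V(K, l) = -1 + K**2 (V(K, l) = K**2 - 1 = -1 + K**2)
w(B, Q) = -4 + B - 5*Q (w(B, Q) = (B - 5*Q) - 4 = -4 + B - 5*Q)
p(o, v) = -5 (p(o, v) = -5 + (3 - 1*3)/4 = -5 + (3 - 3)/4 = -5 + (1/4)*0 = -5 + 0 = -5)
(p(3, w(V(-4, -4), 1))*10)*13 = -5*10*13 = -50*13 = -650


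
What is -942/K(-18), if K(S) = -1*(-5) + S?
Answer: 942/13 ≈ 72.462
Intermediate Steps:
K(S) = 5 + S
-942/K(-18) = -942/(5 - 18) = -942/(-13) = -942*(-1/13) = 942/13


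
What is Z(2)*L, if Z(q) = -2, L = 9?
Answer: -18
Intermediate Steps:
Z(2)*L = -2*9 = -18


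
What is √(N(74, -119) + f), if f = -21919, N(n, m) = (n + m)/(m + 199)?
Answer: I*√350713/4 ≈ 148.05*I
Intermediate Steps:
N(n, m) = (m + n)/(199 + m)
√(N(74, -119) + f) = √((-119 + 74)/(199 - 119) - 21919) = √(-45/80 - 21919) = √((1/80)*(-45) - 21919) = √(-9/16 - 21919) = √(-350713/16) = I*√350713/4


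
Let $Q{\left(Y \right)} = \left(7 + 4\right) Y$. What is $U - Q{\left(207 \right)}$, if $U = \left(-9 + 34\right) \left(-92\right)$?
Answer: $-4577$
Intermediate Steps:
$Q{\left(Y \right)} = 11 Y$
$U = -2300$ ($U = 25 \left(-92\right) = -2300$)
$U - Q{\left(207 \right)} = -2300 - 11 \cdot 207 = -2300 - 2277 = -4577$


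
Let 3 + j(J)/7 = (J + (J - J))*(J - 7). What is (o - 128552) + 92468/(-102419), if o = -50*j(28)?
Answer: -34136550006/102419 ≈ -3.3330e+5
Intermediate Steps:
j(J) = -21 + 7*J*(-7 + J) (j(J) = -21 + 7*((J + (J - J))*(J - 7)) = -21 + 7*((J + 0)*(-7 + J)) = -21 + 7*(J*(-7 + J)) = -21 + 7*J*(-7 + J))
o = -204750 (o = -50*(-21 - 49*28 + 7*28²) = -50*(-21 - 1372 + 7*784) = -50*(-21 - 1372 + 5488) = -50*4095 = -204750)
(o - 128552) + 92468/(-102419) = (-204750 - 128552) + 92468/(-102419) = -333302 + 92468*(-1/102419) = -333302 - 92468/102419 = -34136550006/102419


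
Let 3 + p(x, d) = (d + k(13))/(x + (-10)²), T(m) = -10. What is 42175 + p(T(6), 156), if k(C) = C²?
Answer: 759161/18 ≈ 42176.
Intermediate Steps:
p(x, d) = -3 + (169 + d)/(100 + x) (p(x, d) = -3 + (d + 13²)/(x + (-10)²) = -3 + (d + 169)/(x + 100) = -3 + (169 + d)/(100 + x))
42175 + p(T(6), 156) = 42175 + (-131 + 156 - 3*(-10))/(100 - 10) = 42175 + (-131 + 156 + 30)/90 = 42175 + (1/90)*55 = 42175 + 11/18 = 759161/18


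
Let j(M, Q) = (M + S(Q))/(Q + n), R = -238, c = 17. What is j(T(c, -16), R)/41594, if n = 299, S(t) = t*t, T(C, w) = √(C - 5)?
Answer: 4046/181231 + √3/1268617 ≈ 0.022326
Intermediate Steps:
T(C, w) = √(-5 + C)
S(t) = t²
j(M, Q) = (M + Q²)/(299 + Q) (j(M, Q) = (M + Q²)/(Q + 299) = (M + Q²)/(299 + Q))
j(T(c, -16), R)/41594 = ((√(-5 + 17) + (-238)²)/(299 - 238))/41594 = ((√12 + 56644)/61)*(1/41594) = ((2*√3 + 56644)/61)*(1/41594) = ((56644 + 2*√3)/61)*(1/41594) = (56644/61 + 2*√3/61)*(1/41594) = 4046/181231 + √3/1268617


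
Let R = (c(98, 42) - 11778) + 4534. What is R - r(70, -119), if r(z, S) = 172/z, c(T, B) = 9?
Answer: -253311/35 ≈ -7237.5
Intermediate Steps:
R = -7235 (R = (9 - 11778) + 4534 = -11769 + 4534 = -7235)
R - r(70, -119) = -7235 - 172/70 = -7235 - 1*86/35 = -7235 - 86/35 = -253311/35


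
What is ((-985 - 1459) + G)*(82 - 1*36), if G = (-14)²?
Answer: -103408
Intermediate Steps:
G = 196
((-985 - 1459) + G)*(82 - 1*36) = ((-985 - 1459) + 196)*(82 - 1*36) = (-2444 + 196)*(82 - 36) = -2248*46 = -103408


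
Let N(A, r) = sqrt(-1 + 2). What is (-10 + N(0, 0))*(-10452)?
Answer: 94068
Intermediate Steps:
N(A, r) = 1 (N(A, r) = sqrt(1) = 1)
(-10 + N(0, 0))*(-10452) = (-10 + 1)*(-10452) = -9*(-10452) = 94068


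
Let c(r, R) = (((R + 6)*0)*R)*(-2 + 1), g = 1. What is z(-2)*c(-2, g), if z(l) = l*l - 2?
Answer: 0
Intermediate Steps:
c(r, R) = 0 (c(r, R) = (((6 + R)*0)*R)*(-1) = (0*R)*(-1) = 0*(-1) = 0)
z(l) = -2 + l² (z(l) = l² - 2 = -2 + l²)
z(-2)*c(-2, g) = (-2 + (-2)²)*0 = (-2 + 4)*0 = 2*0 = 0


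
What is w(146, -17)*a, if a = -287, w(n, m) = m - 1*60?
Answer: 22099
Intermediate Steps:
w(n, m) = -60 + m (w(n, m) = m - 60 = -60 + m)
w(146, -17)*a = (-60 - 17)*(-287) = -77*(-287) = 22099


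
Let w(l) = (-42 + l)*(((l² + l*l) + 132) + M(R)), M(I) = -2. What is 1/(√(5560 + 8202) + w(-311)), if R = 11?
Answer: -34165458/2334557040692647 - √13762/4669114081385294 ≈ -1.4635e-8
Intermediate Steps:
w(l) = (-42 + l)*(130 + 2*l²) (w(l) = (-42 + l)*(((l² + l*l) + 132) - 2) = (-42 + l)*(((l² + l²) + 132) - 2) = (-42 + l)*((2*l² + 132) - 2) = (-42 + l)*((132 + 2*l²) - 2) = (-42 + l)*(130 + 2*l²))
1/(√(5560 + 8202) + w(-311)) = 1/(√(5560 + 8202) + (-5460 - 84*(-311)² + 2*(-311)³ + 130*(-311))) = 1/(√13762 + (-5460 - 84*96721 + 2*(-30080231) - 40430)) = 1/(√13762 + (-5460 - 8124564 - 60160462 - 40430)) = 1/(√13762 - 68330916) = 1/(-68330916 + √13762)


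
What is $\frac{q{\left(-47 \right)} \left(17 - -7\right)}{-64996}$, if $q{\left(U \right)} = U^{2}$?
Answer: $- \frac{13254}{16249} \approx -0.81568$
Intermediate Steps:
$\frac{q{\left(-47 \right)} \left(17 - -7\right)}{-64996} = \frac{\left(-47\right)^{2} \left(17 - -7\right)}{-64996} = 2209 \left(17 + 7\right) \left(- \frac{1}{64996}\right) = 2209 \cdot 24 \left(- \frac{1}{64996}\right) = 53016 \left(- \frac{1}{64996}\right) = - \frac{13254}{16249}$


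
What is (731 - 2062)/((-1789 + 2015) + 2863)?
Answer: -1331/3089 ≈ -0.43088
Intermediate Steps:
(731 - 2062)/((-1789 + 2015) + 2863) = -1331/(226 + 2863) = -1331/3089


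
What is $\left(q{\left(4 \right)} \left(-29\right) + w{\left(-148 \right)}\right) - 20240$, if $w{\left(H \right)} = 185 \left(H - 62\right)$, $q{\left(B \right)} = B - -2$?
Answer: $-59264$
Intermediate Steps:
$q{\left(B \right)} = 2 + B$ ($q{\left(B \right)} = B + 2 = 2 + B$)
$w{\left(H \right)} = -11470 + 185 H$ ($w{\left(H \right)} = 185 \left(-62 + H\right) = -11470 + 185 H$)
$\left(q{\left(4 \right)} \left(-29\right) + w{\left(-148 \right)}\right) - 20240 = \left(\left(2 + 4\right) \left(-29\right) + \left(-11470 + 185 \left(-148\right)\right)\right) - 20240 = \left(6 \left(-29\right) - 38850\right) - 20240 = \left(-174 - 38850\right) - 20240 = -39024 - 20240 = -59264$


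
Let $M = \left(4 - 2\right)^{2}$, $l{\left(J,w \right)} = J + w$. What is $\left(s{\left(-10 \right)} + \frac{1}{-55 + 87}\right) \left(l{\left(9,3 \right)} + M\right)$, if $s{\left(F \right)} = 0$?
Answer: $\frac{1}{2} \approx 0.5$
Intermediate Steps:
$M = 4$ ($M = 2^{2} = 4$)
$\left(s{\left(-10 \right)} + \frac{1}{-55 + 87}\right) \left(l{\left(9,3 \right)} + M\right) = \left(0 + \frac{1}{-55 + 87}\right) \left(\left(9 + 3\right) + 4\right) = \left(0 + \frac{1}{32}\right) \left(12 + 4\right) = \left(0 + \frac{1}{32}\right) 16 = \frac{1}{32} \cdot 16 = \frac{1}{2}$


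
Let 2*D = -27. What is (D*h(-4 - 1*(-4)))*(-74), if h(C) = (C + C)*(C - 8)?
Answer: 0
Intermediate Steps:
D = -27/2 (D = (1/2)*(-27) = -27/2 ≈ -13.500)
h(C) = 2*C*(-8 + C) (h(C) = (2*C)*(-8 + C) = 2*C*(-8 + C))
(D*h(-4 - 1*(-4)))*(-74) = -27*(-4 - 1*(-4))*(-8 + (-4 - 1*(-4)))*(-74) = -27*(-4 + 4)*(-8 + (-4 + 4))*(-74) = -27*0*(-8 + 0)*(-74) = -27*0*(-8)*(-74) = -27/2*0*(-74) = 0*(-74) = 0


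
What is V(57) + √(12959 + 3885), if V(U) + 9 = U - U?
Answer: -9 + 2*√4211 ≈ 120.78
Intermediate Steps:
V(U) = -9 (V(U) = -9 + (U - U) = -9 + 0 = -9)
V(57) + √(12959 + 3885) = -9 + √(12959 + 3885) = -9 + √16844 = -9 + 2*√4211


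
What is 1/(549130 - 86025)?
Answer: 1/463105 ≈ 2.1593e-6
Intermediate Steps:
1/(549130 - 86025) = 1/463105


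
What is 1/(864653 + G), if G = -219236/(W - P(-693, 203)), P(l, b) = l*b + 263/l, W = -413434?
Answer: 47254738/40858988958551 ≈ 1.1565e-6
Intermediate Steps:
P(l, b) = 263/l + b*l (P(l, b) = b*l + 263/l = 263/l + b*l)
G = 37982637/47254738 (G = -219236/(-413434 - (263/(-693) + 203*(-693))) = -219236/(-413434 - (263*(-1/693) - 140679)) = -219236/(-413434 - (-263/693 - 140679)) = -219236/(-413434 - 1*(-97490810/693)) = -219236/(-413434 + 97490810/693) = -219236/(-189018952/693) = -219236*(-693/189018952) = 37982637/47254738 ≈ 0.80378)
1/(864653 + G) = 1/(864653 + 37982637/47254738) = 1/(40858988958551/47254738) = 47254738/40858988958551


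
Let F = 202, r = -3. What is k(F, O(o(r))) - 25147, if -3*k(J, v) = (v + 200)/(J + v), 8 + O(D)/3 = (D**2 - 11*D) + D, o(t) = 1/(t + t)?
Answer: -165746050/6591 ≈ -25147.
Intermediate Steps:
o(t) = 1/(2*t)
O(D) = -24 - 30*D + 3*D**2 (O(D) = -24 + 3*((D**2 - 11*D) + D) = -24 + 3*(D**2 - 10*D) = -24 + (-30*D + 3*D**2) = -24 - 30*D + 3*D**2)
k(J, v) = -(200 + v)/(3*(J + v)) (k(J, v) = -(v + 200)/(3*(J + v)) = -(200 + v)/(3*(J + v)))
k(F, O(o(r))) - 25147 = (-200 - (-24 - 15/(-3) + 3*((1/2)/(-3))**2))/(3*(202 + (-24 - 15/(-3) + 3*((1/2)/(-3))**2))) - 25147 = (-200 - (-24 - 15*(-1)/3 + 3*((1/2)*(-1/3))**2))/(3*(202 + (-24 - 15*(-1)/3 + 3*((1/2)*(-1/3))**2))) - 25147 = (-200 - (-24 - 30*(-1/6) + 3*(-1/6)**2))/(3*(202 + (-24 - 30*(-1/6) + 3*(-1/6)**2))) - 25147 = (-200 - (-24 + 5 + 3*(1/36)))/(3*(202 + (-24 + 5 + 3*(1/36)))) - 25147 = (-200 - (-24 + 5 + 1/12))/(3*(202 + (-24 + 5 + 1/12))) - 25147 = (-200 - 1*(-227/12))/(3*(202 - 227/12)) - 25147 = (-200 + 227/12)/(3*(2197/12)) - 25147 = (1/3)*(12/2197)*(-2173/12) - 25147 = -2173/6591 - 25147 = -165746050/6591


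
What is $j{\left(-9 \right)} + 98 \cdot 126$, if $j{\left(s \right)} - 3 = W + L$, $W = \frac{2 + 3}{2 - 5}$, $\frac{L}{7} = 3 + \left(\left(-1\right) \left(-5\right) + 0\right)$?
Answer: $\frac{37216}{3} \approx 12405.0$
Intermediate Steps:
$L = 56$ ($L = 7 \left(3 + \left(\left(-1\right) \left(-5\right) + 0\right)\right) = 7 \left(3 + \left(5 + 0\right)\right) = 7 \left(3 + 5\right) = 7 \cdot 8 = 56$)
$W = - \frac{5}{3}$ ($W = \frac{5}{-3} = 5 \left(- \frac{1}{3}\right) = - \frac{5}{3} \approx -1.6667$)
$j{\left(s \right)} = \frac{172}{3}$ ($j{\left(s \right)} = 3 + \left(- \frac{5}{3} + 56\right) = 3 + \frac{163}{3} = \frac{172}{3}$)
$j{\left(-9 \right)} + 98 \cdot 126 = \frac{172}{3} + 98 \cdot 126 = \frac{172}{3} + 12348 = \frac{37216}{3}$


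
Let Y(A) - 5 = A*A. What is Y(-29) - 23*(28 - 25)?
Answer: 777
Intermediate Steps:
Y(A) = 5 + A² (Y(A) = 5 + A*A = 5 + A²)
Y(-29) - 23*(28 - 25) = (5 + (-29)²) - 23*(28 - 25) = (5 + 841) - 23*3 = 846 - 69 = 777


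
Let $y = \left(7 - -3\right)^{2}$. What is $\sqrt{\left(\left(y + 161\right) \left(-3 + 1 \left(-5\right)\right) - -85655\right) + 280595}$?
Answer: $\sqrt{364162} \approx 603.46$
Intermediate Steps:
$y = 100$ ($y = \left(7 + 3\right)^{2} = 10^{2} = 100$)
$\sqrt{\left(\left(y + 161\right) \left(-3 + 1 \left(-5\right)\right) - -85655\right) + 280595} = \sqrt{\left(\left(100 + 161\right) \left(-3 + 1 \left(-5\right)\right) - -85655\right) + 280595} = \sqrt{\left(261 \left(-3 - 5\right) + 85655\right) + 280595} = \sqrt{\left(261 \left(-8\right) + 85655\right) + 280595} = \sqrt{\left(-2088 + 85655\right) + 280595} = \sqrt{83567 + 280595} = \sqrt{364162}$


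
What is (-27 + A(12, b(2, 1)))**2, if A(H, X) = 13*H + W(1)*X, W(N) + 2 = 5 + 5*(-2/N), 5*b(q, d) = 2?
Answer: 398161/25 ≈ 15926.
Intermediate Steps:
b(q, d) = 2/5 (b(q, d) = (1/5)*2 = 2/5)
W(N) = 3 - 10/N (W(N) = -2 + (5 + 5*(-2/N)) = -2 + (5 - 10/N) = 3 - 10/N)
A(H, X) = -7*X + 13*H (A(H, X) = 13*H + (3 - 10/1)*X = 13*H + (3 - 10*1)*X = 13*H + (3 - 10)*X = 13*H - 7*X = -7*X + 13*H)
(-27 + A(12, b(2, 1)))**2 = (-27 + (-7*2/5 + 13*12))**2 = (-27 + (-14/5 + 156))**2 = (-27 + 766/5)**2 = (631/5)**2 = 398161/25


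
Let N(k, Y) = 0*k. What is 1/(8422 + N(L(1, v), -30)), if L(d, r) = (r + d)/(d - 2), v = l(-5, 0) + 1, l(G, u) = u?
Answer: 1/8422 ≈ 0.00011874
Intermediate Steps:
v = 1 (v = 0 + 1 = 1)
L(d, r) = (d + r)/(-2 + d)
N(k, Y) = 0
1/(8422 + N(L(1, v), -30)) = 1/(8422 + 0) = 1/8422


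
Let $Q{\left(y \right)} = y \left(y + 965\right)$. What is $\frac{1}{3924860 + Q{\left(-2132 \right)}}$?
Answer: $\frac{1}{6412904} \approx 1.5594 \cdot 10^{-7}$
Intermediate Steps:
$Q{\left(y \right)} = y \left(965 + y\right)$
$\frac{1}{3924860 + Q{\left(-2132 \right)}} = \frac{1}{3924860 - 2132 \left(965 - 2132\right)} = \frac{1}{3924860 - -2488044} = \frac{1}{3924860 + 2488044} = \frac{1}{6412904}$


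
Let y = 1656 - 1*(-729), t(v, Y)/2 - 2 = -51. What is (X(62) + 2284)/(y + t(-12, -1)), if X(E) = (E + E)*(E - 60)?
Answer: 2532/2287 ≈ 1.1071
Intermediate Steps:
t(v, Y) = -98 (t(v, Y) = 4 + 2*(-51) = 4 - 102 = -98)
X(E) = 2*E*(-60 + E) (X(E) = (2*E)*(-60 + E) = 2*E*(-60 + E))
y = 2385 (y = 1656 + 729 = 2385)
(X(62) + 2284)/(y + t(-12, -1)) = (2*62*(-60 + 62) + 2284)/(2385 - 98) = (2*62*2 + 2284)/2287 = (248 + 2284)*(1/2287) = 2532*(1/2287) = 2532/2287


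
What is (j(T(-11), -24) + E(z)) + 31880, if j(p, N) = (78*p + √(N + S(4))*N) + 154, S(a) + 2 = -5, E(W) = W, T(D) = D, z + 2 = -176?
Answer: 30998 - 24*I*√31 ≈ 30998.0 - 133.63*I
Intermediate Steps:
z = -178 (z = -2 - 176 = -178)
S(a) = -7 (S(a) = -2 - 5 = -7)
j(p, N) = 154 + 78*p + N*√(-7 + N) (j(p, N) = (78*p + √(N - 7)*N) + 154 = (78*p + √(-7 + N)*N) + 154 = (78*p + N*√(-7 + N)) + 154 = 154 + 78*p + N*√(-7 + N))
(j(T(-11), -24) + E(z)) + 31880 = ((154 + 78*(-11) - 24*√(-7 - 24)) - 178) + 31880 = ((154 - 858 - 24*I*√31) - 178) + 31880 = ((-704 - 24*I*√31) - 178) + 31880 = (-882 - 24*I*√31) + 31880 = 30998 - 24*I*√31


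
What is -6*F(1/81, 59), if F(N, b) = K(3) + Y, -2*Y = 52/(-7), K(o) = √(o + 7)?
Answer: -156/7 - 6*√10 ≈ -41.259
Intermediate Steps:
K(o) = √(7 + o)
Y = 26/7 (Y = -26/(-7) = -26*(-1)/7 = -½*(-52/7) = 26/7 ≈ 3.7143)
F(N, b) = 26/7 + √10 (F(N, b) = √(7 + 3) + 26/7 = √10 + 26/7 = 26/7 + √10)
-6*F(1/81, 59) = -6*(26/7 + √10) = -156/7 - 6*√10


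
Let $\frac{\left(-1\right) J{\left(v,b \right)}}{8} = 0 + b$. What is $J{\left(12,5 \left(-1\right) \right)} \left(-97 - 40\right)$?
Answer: $-5480$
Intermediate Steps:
$J{\left(v,b \right)} = - 8 b$ ($J{\left(v,b \right)} = - 8 \left(0 + b\right) = - 8 b$)
$J{\left(12,5 \left(-1\right) \right)} \left(-97 - 40\right) = - 8 \cdot 5 \left(-1\right) \left(-97 - 40\right) = \left(-8\right) \left(-5\right) \left(-137\right) = 40 \left(-137\right) = -5480$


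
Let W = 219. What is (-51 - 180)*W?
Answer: -50589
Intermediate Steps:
(-51 - 180)*W = (-51 - 180)*219 = -231*219 = -50589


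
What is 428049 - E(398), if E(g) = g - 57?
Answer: 427708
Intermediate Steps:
E(g) = -57 + g
428049 - E(398) = 428049 - (-57 + 398) = 428049 - 1*341 = 428049 - 341 = 427708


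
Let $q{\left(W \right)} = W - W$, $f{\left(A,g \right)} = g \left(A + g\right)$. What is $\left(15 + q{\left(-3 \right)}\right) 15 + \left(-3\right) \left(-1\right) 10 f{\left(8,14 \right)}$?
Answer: $9465$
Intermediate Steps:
$q{\left(W \right)} = 0$
$\left(15 + q{\left(-3 \right)}\right) 15 + \left(-3\right) \left(-1\right) 10 f{\left(8,14 \right)} = \left(15 + 0\right) 15 + \left(-3\right) \left(-1\right) 10 \cdot 14 \left(8 + 14\right) = 15 \cdot 15 + 3 \cdot 10 \cdot 14 \cdot 22 = 225 + 30 \cdot 308 = 225 + 9240 = 9465$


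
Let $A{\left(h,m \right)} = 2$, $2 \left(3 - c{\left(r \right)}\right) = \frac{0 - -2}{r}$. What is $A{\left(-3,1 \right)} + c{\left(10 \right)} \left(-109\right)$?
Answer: $- \frac{3141}{10} \approx -314.1$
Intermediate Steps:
$c{\left(r \right)} = 3 - \frac{1}{r}$ ($c{\left(r \right)} = 3 - \frac{\left(0 - -2\right) \frac{1}{r}}{2} = 3 - \frac{\left(0 + 2\right) \frac{1}{r}}{2} = 3 - \frac{2 \frac{1}{r}}{2} = 3 - \frac{1}{r}$)
$A{\left(-3,1 \right)} + c{\left(10 \right)} \left(-109\right) = 2 + \left(3 - \frac{1}{10}\right) \left(-109\right) = 2 + \frac{29}{10} \left(-109\right) = 2 - \frac{3161}{10} = - \frac{3141}{10}$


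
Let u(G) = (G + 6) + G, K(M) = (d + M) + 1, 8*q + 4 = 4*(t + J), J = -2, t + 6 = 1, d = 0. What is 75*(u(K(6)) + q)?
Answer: 1200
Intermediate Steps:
t = -5 (t = -6 + 1 = -5)
q = -4 (q = -½ + (4*(-5 - 2))/8 = -½ + (4*(-7))/8 = -½ + (⅛)*(-28) = -½ - 7/2 = -4)
K(M) = 1 + M (K(M) = (0 + M) + 1 = M + 1 = 1 + M)
u(G) = 6 + 2*G (u(G) = (6 + G) + G = 6 + 2*G)
75*(u(K(6)) + q) = 75*((6 + 2*(1 + 6)) - 4) = 75*((6 + 2*7) - 4) = 75*((6 + 14) - 4) = 75*(20 - 4) = 75*16 = 1200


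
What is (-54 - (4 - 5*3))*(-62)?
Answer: 2666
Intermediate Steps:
(-54 - (4 - 5*3))*(-62) = (-54 - (4 - 15))*(-62) = (-54 - 1*(-11))*(-62) = (-54 + 11)*(-62) = -43*(-62) = 2666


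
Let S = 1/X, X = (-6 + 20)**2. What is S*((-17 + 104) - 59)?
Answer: 1/7 ≈ 0.14286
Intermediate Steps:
X = 196 (X = 14**2 = 196)
S = 1/196 ≈ 0.0051020
S*((-17 + 104) - 59) = ((-17 + 104) - 59)/196 = (87 - 59)/196 = (1/196)*28 = 1/7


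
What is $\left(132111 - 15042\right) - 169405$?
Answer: $-52336$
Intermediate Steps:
$\left(132111 - 15042\right) - 169405 = 117069 - 169405 = -52336$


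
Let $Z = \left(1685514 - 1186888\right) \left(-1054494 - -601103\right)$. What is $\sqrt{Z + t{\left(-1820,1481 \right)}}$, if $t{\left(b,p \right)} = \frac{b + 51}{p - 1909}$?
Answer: $\frac{i \sqrt{10353218076730453}}{214} \approx 4.7547 \cdot 10^{5} i$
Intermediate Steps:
$Z = -226072540766$ ($Z = 498626 \left(-1054494 + \left(-319489 + 920592\right)\right) = 498626 \left(-1054494 + 601103\right) = 498626 \left(-453391\right) = -226072540766$)
$t{\left(b,p \right)} = \frac{51 + b}{-1909 + p}$
$\sqrt{Z + t{\left(-1820,1481 \right)}} = \sqrt{-226072540766 + \frac{51 - 1820}{-1909 + 1481}} = \sqrt{-226072540766 + \frac{1}{-428} \left(-1769\right)} = \sqrt{-226072540766 - - \frac{1769}{428}} = \sqrt{-226072540766 + \frac{1769}{428}} = \sqrt{- \frac{96759047446079}{428}} = \frac{i \sqrt{10353218076730453}}{214}$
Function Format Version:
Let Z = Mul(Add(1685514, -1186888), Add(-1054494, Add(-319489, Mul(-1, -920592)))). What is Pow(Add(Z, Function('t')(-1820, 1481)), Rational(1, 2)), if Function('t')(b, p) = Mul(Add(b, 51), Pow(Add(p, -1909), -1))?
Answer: Mul(Rational(1, 214), I, Pow(10353218076730453, Rational(1, 2))) ≈ Mul(4.7547e+5, I)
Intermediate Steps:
Z = -226072540766 (Z = Mul(498626, Add(-1054494, Add(-319489, 920592))) = Mul(498626, Add(-1054494, 601103)) = Mul(498626, -453391) = -226072540766)
Function('t')(b, p) = Mul(Pow(Add(-1909, p), -1), Add(51, b)) (Function('t')(b, p) = Mul(Add(51, b), Pow(Add(-1909, p), -1)) = Mul(Pow(Add(-1909, p), -1), Add(51, b)))
Pow(Add(Z, Function('t')(-1820, 1481)), Rational(1, 2)) = Pow(Add(-226072540766, Mul(Pow(Add(-1909, 1481), -1), Add(51, -1820))), Rational(1, 2)) = Pow(Add(-226072540766, Mul(Pow(-428, -1), -1769)), Rational(1, 2)) = Pow(Add(-226072540766, Mul(Rational(-1, 428), -1769)), Rational(1, 2)) = Pow(Add(-226072540766, Rational(1769, 428)), Rational(1, 2)) = Pow(Rational(-96759047446079, 428), Rational(1, 2)) = Mul(Rational(1, 214), I, Pow(10353218076730453, Rational(1, 2)))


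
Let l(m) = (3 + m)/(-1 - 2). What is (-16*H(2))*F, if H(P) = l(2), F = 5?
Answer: 400/3 ≈ 133.33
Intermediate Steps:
l(m) = -1 - m/3 (l(m) = (3 + m)/(-3) = (3 + m)*(-⅓) = -1 - m/3)
H(P) = -5/3 (H(P) = -1 - ⅓*2 = -1 - ⅔ = -5/3)
(-16*H(2))*F = -16*(-5/3)*5 = (80/3)*5 = 400/3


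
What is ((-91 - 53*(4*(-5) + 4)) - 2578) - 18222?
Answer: -20043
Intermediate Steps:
((-91 - 53*(4*(-5) + 4)) - 2578) - 18222 = ((-91 - 53*(-20 + 4)) - 2578) - 18222 = ((-91 - 53*(-16)) - 2578) - 18222 = ((-91 + 848) - 2578) - 18222 = (757 - 2578) - 18222 = -1821 - 18222 = -20043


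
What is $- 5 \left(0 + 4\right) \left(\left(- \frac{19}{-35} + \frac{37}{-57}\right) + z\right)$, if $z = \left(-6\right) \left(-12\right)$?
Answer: $- \frac{573712}{399} \approx -1437.9$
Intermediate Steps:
$z = 72$
$- 5 \left(0 + 4\right) \left(\left(- \frac{19}{-35} + \frac{37}{-57}\right) + z\right) = - 5 \left(0 + 4\right) \left(\left(- \frac{19}{-35} + \frac{37}{-57}\right) + 72\right) = \left(-5\right) 4 \left(\left(\left(-19\right) \left(- \frac{1}{35}\right) + 37 \left(- \frac{1}{57}\right)\right) + 72\right) = - 20 \left(\left(\frac{19}{35} - \frac{37}{57}\right) + 72\right) = - 20 \left(- \frac{212}{1995} + 72\right) = \left(-20\right) \frac{143428}{1995} = - \frac{573712}{399}$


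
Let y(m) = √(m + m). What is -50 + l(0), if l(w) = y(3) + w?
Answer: -50 + √6 ≈ -47.551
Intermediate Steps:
y(m) = √2*√m (y(m) = √(2*m) = √2*√m)
l(w) = w + √6 (l(w) = √2*√3 + w = √6 + w = w + √6)
-50 + l(0) = -50 + (0 + √6) = -50 + √6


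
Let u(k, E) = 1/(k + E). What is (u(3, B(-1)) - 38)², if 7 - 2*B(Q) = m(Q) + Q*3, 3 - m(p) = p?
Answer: 51529/36 ≈ 1431.4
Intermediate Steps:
m(p) = 3 - p
B(Q) = 2 - Q (B(Q) = 7/2 - ((3 - Q) + Q*3)/2 = 7/2 - ((3 - Q) + 3*Q)/2 = 7/2 - (3 + 2*Q)/2 = 7/2 + (-3/2 - Q) = 2 - Q)
u(k, E) = 1/(E + k)
(u(3, B(-1)) - 38)² = (1/((2 - 1*(-1)) + 3) - 38)² = (1/((2 + 1) + 3) - 38)² = (1/(3 + 3) - 38)² = (1/6 - 38)² = (⅙ - 38)² = (-227/6)² = 51529/36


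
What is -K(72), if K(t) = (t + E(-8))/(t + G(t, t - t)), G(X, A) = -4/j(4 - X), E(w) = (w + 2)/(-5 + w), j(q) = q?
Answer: -16014/15925 ≈ -1.0056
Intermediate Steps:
E(w) = (2 + w)/(-5 + w)
G(X, A) = -4/(4 - X)
K(t) = (6/13 + t)/(t + 4/(-4 + t)) (K(t) = (t + (2 - 8)/(-5 - 8))/(t + 4/(-4 + t)) = (t - 6/(-13))/(t + 4/(-4 + t)) = (t - 1/13*(-6))/(t + 4/(-4 + t)) = (t + 6/13)/(t + 4/(-4 + t)) = (6/13 + t)/(t + 4/(-4 + t)))
-K(72) = -(-4 + 72)*(6 + 13*72)/(13*(4 + 72*(-4 + 72))) = -68*(6 + 936)/(13*(4 + 72*68)) = -68*942/(13*(4 + 4896)) = -68*942/(13*4900) = -1*16014/15925 = -16014/15925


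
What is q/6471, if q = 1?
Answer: 1/6471 ≈ 0.00015454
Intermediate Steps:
q/6471 = 1/6471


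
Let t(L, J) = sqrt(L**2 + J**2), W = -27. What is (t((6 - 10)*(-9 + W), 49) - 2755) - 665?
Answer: -3420 + sqrt(23137) ≈ -3267.9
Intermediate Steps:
t(L, J) = sqrt(J**2 + L**2)
(t((6 - 10)*(-9 + W), 49) - 2755) - 665 = (sqrt(49**2 + ((6 - 10)*(-9 - 27))**2) - 2755) - 665 = (sqrt(2401 + (-4*(-36))**2) - 2755) - 665 = (sqrt(2401 + 144**2) - 2755) - 665 = (sqrt(2401 + 20736) - 2755) - 665 = (sqrt(23137) - 2755) - 665 = (-2755 + sqrt(23137)) - 665 = -3420 + sqrt(23137)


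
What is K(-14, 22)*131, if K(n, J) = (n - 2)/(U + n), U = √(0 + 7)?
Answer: 4192/27 + 2096*√7/189 ≈ 184.60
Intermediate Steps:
U = √7 ≈ 2.6458
K(n, J) = (-2 + n)/(n + √7) (K(n, J) = (n - 2)/(√7 + n) = (-2 + n)/(n + √7))
K(-14, 22)*131 = ((-2 - 14)/(-14 + √7))*131 = (-16/(-14 + √7))*131 = -16/(-14 + √7)*131 = -2096/(-14 + √7)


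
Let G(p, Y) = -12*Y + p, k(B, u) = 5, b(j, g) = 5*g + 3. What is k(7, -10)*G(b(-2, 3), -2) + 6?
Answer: 216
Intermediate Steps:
b(j, g) = 3 + 5*g
G(p, Y) = p - 12*Y
k(7, -10)*G(b(-2, 3), -2) + 6 = 5*((3 + 5*3) - 12*(-2)) + 6 = 5*((3 + 15) + 24) + 6 = 5*(18 + 24) + 6 = 5*42 + 6 = 210 + 6 = 216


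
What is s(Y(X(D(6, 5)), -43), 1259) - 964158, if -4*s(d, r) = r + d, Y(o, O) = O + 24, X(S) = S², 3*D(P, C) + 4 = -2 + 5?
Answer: -964468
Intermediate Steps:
D(P, C) = -⅓ (D(P, C) = -4/3 + (-2 + 5)/3 = -4/3 + (⅓)*3 = -4/3 + 1 = -⅓)
Y(o, O) = 24 + O
s(d, r) = -d/4 - r/4 (s(d, r) = -(r + d)/4 = -(d + r)/4 = -d/4 - r/4)
s(Y(X(D(6, 5)), -43), 1259) - 964158 = (-(24 - 43)/4 - ¼*1259) - 964158 = (-¼*(-19) - 1259/4) - 964158 = (19/4 - 1259/4) - 964158 = -310 - 964158 = -964468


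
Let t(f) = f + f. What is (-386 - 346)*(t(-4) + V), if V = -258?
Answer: 194712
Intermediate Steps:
t(f) = 2*f
(-386 - 346)*(t(-4) + V) = (-386 - 346)*(2*(-4) - 258) = -732*(-8 - 258) = -732*(-266) = 194712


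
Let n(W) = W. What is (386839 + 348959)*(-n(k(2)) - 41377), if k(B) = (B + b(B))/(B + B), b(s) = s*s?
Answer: -30446217543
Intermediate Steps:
b(s) = s²
k(B) = (B + B²)/(2*B) (k(B) = (B + B²)/(B + B) = (B + B²)/((2*B)) = (B + B²)*(1/(2*B)) = (B + B²)/(2*B))
(386839 + 348959)*(-n(k(2)) - 41377) = (386839 + 348959)*(-(½ + (½)*2) - 41377) = 735798*(-(½ + 1) - 41377) = 735798*(-1*3/2 - 41377) = 735798*(-3/2 - 41377) = 735798*(-82757/2) = -30446217543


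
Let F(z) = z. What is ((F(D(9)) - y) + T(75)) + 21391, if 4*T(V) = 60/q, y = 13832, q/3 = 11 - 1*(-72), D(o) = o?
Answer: 628149/83 ≈ 7568.1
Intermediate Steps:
q = 249 (q = 3*(11 - 1*(-72)) = 3*(11 + 72) = 3*83 = 249)
T(V) = 5/83 (T(V) = (60/249)/4 = (60*(1/249))/4 = (¼)*(20/83) = 5/83)
((F(D(9)) - y) + T(75)) + 21391 = ((9 - 1*13832) + 5/83) + 21391 = ((9 - 13832) + 5/83) + 21391 = (-13823 + 5/83) + 21391 = -1147304/83 + 21391 = 628149/83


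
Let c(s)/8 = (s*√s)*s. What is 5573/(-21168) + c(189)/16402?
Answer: -5573/21168 + 428652*√21/8201 ≈ 239.26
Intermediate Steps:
c(s) = 8*s^(5/2) (c(s) = 8*((s*√s)*s) = 8*(s^(3/2)*s) = 8*s^(5/2))
5573/(-21168) + c(189)/16402 = 5573/(-21168) + (8*189^(5/2))/16402 = 5573*(-1/21168) + (8*(107163*√21))*(1/16402) = -5573/21168 + (857304*√21)*(1/16402) = -5573/21168 + 428652*√21/8201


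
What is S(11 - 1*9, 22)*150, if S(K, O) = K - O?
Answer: -3000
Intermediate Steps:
S(11 - 1*9, 22)*150 = ((11 - 1*9) - 1*22)*150 = ((11 - 9) - 22)*150 = (2 - 22)*150 = -20*150 = -3000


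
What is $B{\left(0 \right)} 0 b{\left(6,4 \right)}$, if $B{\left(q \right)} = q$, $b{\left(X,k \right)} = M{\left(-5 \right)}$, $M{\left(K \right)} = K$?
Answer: $0$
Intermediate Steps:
$b{\left(X,k \right)} = -5$
$B{\left(0 \right)} 0 b{\left(6,4 \right)} = 0 \cdot 0 \left(-5\right) = 0 \left(-5\right) = 0$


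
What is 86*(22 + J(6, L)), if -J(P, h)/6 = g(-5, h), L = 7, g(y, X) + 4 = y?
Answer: 6536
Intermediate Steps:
g(y, X) = -4 + y
J(P, h) = 54 (J(P, h) = -6*(-4 - 5) = -6*(-9) = 54)
86*(22 + J(6, L)) = 86*(22 + 54) = 86*76 = 6536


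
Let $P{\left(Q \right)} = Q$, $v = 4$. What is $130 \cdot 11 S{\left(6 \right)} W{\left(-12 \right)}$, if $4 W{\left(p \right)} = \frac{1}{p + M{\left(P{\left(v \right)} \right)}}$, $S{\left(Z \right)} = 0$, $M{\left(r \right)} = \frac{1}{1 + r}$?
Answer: $0$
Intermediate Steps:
$W{\left(p \right)} = \frac{1}{4 \left(\frac{1}{5} + p\right)}$ ($W{\left(p \right)} = \frac{1}{4 \left(p + \frac{1}{1 + 4}\right)} = \frac{1}{4 \left(p + \frac{1}{5}\right)} = \frac{1}{4 \left(\frac{1}{5} + p\right)}$)
$130 \cdot 11 S{\left(6 \right)} W{\left(-12 \right)} = 130 \cdot 11 \cdot 0 \frac{5}{4 \left(1 + 5 \left(-12\right)\right)} = 130 \cdot 0 \frac{5}{4 \left(1 - 60\right)} = 0 \frac{5}{4 \left(-59\right)} = 0 \cdot \frac{5}{4} \left(- \frac{1}{59}\right) = 0 \left(- \frac{5}{236}\right) = 0$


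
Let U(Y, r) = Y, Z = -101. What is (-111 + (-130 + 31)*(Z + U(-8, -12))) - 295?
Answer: 10385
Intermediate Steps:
(-111 + (-130 + 31)*(Z + U(-8, -12))) - 295 = (-111 + (-130 + 31)*(-101 - 8)) - 295 = (-111 - 99*(-109)) - 295 = (-111 + 10791) - 295 = 10680 - 295 = 10385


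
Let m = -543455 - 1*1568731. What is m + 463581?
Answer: -1648605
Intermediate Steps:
m = -2112186 (m = -543455 - 1568731 = -2112186)
m + 463581 = -2112186 + 463581 = -1648605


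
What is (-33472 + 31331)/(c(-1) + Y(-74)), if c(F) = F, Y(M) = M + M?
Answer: 2141/149 ≈ 14.369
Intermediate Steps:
Y(M) = 2*M
(-33472 + 31331)/(c(-1) + Y(-74)) = (-33472 + 31331)/(-1 + 2*(-74)) = -2141/(-1 - 148) = -2141/(-149) = -2141*(-1/149) = 2141/149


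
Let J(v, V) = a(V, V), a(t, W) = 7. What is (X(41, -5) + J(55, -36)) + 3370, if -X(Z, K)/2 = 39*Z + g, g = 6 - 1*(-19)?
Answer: 129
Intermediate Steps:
J(v, V) = 7
g = 25 (g = 6 + 19 = 25)
X(Z, K) = -50 - 78*Z (X(Z, K) = -2*(39*Z + 25) = -2*(25 + 39*Z) = -50 - 78*Z)
(X(41, -5) + J(55, -36)) + 3370 = ((-50 - 78*41) + 7) + 3370 = ((-50 - 3198) + 7) + 3370 = (-3248 + 7) + 3370 = -3241 + 3370 = 129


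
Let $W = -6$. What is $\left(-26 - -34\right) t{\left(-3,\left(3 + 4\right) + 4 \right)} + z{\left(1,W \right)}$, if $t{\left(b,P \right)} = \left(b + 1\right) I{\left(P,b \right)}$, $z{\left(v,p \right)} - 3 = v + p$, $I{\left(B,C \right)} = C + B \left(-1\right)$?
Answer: $222$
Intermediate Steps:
$I{\left(B,C \right)} = C - B$
$z{\left(v,p \right)} = 3 + p + v$ ($z{\left(v,p \right)} = 3 + \left(v + p\right) = 3 + \left(p + v\right) = 3 + p + v$)
$t{\left(b,P \right)} = \left(1 + b\right) \left(b - P\right)$ ($t{\left(b,P \right)} = \left(b + 1\right) \left(b - P\right) = \left(1 + b\right) \left(b - P\right)$)
$\left(-26 - -34\right) t{\left(-3,\left(3 + 4\right) + 4 \right)} + z{\left(1,W \right)} = \left(-26 - -34\right) \left(- \left(1 - 3\right) \left(\left(\left(3 + 4\right) + 4\right) - -3\right)\right) + \left(3 - 6 + 1\right) = \left(-26 + 34\right) \left(\left(-1\right) \left(-2\right) \left(\left(7 + 4\right) + 3\right)\right) - 2 = 8 \left(\left(-1\right) \left(-2\right) \left(11 + 3\right)\right) - 2 = 8 \left(\left(-1\right) \left(-2\right) 14\right) - 2 = 8 \cdot 28 - 2 = 224 - 2 = 222$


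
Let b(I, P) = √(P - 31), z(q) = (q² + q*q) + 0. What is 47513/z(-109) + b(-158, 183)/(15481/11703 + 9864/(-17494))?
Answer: 47513/23762 + 204732282*√38/77693111 ≈ 18.244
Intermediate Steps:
z(q) = 2*q² (z(q) = (q² + q²) + 0 = 2*q² + 0 = 2*q²)
b(I, P) = √(-31 + P)
47513/z(-109) + b(-158, 183)/(15481/11703 + 9864/(-17494)) = 47513/((2*(-109)²)) + √(-31 + 183)/(15481/11703 + 9864/(-17494)) = 47513/((2*11881)) + √152/(15481*(1/11703) + 9864*(-1/17494)) = 47513/23762 + (2*√38)/(15481/11703 - 4932/8747) = 47513*(1/23762) + (2*√38)/(77693111/102366141) = 47513/23762 + (2*√38)*(102366141/77693111) = 47513/23762 + 204732282*√38/77693111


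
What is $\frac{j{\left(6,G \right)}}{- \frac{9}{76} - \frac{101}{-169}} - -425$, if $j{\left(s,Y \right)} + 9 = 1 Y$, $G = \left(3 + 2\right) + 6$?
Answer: $\frac{2641563}{6155} \approx 429.17$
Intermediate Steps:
$G = 11$ ($G = 5 + 6 = 11$)
$j{\left(s,Y \right)} = -9 + Y$ ($j{\left(s,Y \right)} = -9 + 1 Y = -9 + Y$)
$\frac{j{\left(6,G \right)}}{- \frac{9}{76} - \frac{101}{-169}} - -425 = \frac{-9 + 11}{- \frac{9}{76} - \frac{101}{-169}} - -425 = \frac{2}{\left(-9\right) \frac{1}{76} - - \frac{101}{169}} + 425 = \frac{2}{- \frac{9}{76} + \frac{101}{169}} + 425 = \frac{2}{\frac{6155}{12844}} + 425 = 2 \cdot \frac{12844}{6155} + 425 = \frac{25688}{6155} + 425 = \frac{2641563}{6155}$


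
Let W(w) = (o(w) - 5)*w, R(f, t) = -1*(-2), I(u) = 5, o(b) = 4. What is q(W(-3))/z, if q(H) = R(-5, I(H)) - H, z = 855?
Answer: -1/855 ≈ -0.0011696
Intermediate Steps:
R(f, t) = 2
W(w) = -w (W(w) = (4 - 5)*w = -w)
q(H) = 2 - H
q(W(-3))/z = (2 - (-1)*(-3))/855 = (2 - 1*3)*(1/855) = (2 - 3)*(1/855) = -1*1/855 = -1/855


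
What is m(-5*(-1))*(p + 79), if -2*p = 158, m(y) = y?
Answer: 0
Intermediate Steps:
p = -79 (p = -½*158 = -79)
m(-5*(-1))*(p + 79) = (-5*(-1))*(-79 + 79) = 5*0 = 0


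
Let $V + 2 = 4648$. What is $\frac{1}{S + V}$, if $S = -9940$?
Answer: $- \frac{1}{5294} \approx -0.00018889$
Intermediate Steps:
$V = 4646$ ($V = -2 + 4648 = 4646$)
$\frac{1}{S + V} = \frac{1}{-9940 + 4646} = \frac{1}{-5294} = - \frac{1}{5294}$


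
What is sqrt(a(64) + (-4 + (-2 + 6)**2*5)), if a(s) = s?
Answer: 2*sqrt(35) ≈ 11.832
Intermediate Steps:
sqrt(a(64) + (-4 + (-2 + 6)**2*5)) = sqrt(64 + (-4 + (-2 + 6)**2*5)) = sqrt(64 + (-4 + 4**2*5)) = sqrt(64 + (-4 + 16*5)) = sqrt(64 + (-4 + 80)) = sqrt(64 + 76) = sqrt(140) = 2*sqrt(35)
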